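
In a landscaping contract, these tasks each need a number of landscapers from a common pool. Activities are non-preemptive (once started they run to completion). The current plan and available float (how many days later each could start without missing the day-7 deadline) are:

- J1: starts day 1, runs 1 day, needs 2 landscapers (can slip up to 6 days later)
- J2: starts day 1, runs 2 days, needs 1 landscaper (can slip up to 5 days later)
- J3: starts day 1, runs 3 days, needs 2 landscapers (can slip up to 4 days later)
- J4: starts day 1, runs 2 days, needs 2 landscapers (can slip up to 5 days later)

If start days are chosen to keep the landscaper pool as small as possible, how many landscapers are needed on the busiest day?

3

Early-start (J1@1, J2@1, J3@1, J4@1) gives peak 7: d1:7  d2:5  d3:2  d4:0  d5:0  d6:0  d7:0.
Shift J3→2, J4→5.
Schedule J1@1, J2@1, J3@2, J4@5: d1:3  d2:3  d3:2  d4:2  d5:2  d6:2  d7:0 — peak 3.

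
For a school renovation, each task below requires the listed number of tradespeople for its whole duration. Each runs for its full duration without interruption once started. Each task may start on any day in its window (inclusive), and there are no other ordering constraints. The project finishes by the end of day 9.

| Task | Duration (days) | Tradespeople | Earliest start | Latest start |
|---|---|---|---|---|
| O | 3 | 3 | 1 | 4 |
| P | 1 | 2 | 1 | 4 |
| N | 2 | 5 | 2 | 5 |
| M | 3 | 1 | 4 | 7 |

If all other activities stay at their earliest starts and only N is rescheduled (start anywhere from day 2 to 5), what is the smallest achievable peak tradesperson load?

N@2: d1:5  d2:8  d3:8  d4:1  d5:1  d6:1  d7:0  d8:0  d9:0 → peak 8
N@3: d1:5  d2:3  d3:8  d4:6  d5:1  d6:1  d7:0  d8:0  d9:0 → peak 8
N@4: d1:5  d2:3  d3:3  d4:6  d5:6  d6:1  d7:0  d8:0  d9:0 → peak 6
N@5: d1:5  d2:3  d3:3  d4:1  d5:6  d6:6  d7:0  d8:0  d9:0 → peak 6
Best is N@4, peak 6.

6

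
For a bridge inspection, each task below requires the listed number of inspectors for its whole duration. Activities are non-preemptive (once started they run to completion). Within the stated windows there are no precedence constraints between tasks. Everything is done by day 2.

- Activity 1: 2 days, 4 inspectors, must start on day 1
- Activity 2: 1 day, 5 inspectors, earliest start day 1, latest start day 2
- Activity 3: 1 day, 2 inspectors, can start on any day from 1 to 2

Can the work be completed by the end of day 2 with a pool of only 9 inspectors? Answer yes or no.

Schedule Activity 1@1, Activity 2@1, Activity 3@2: d1:9  d2:6 — peak 9 ≤ 9.

yes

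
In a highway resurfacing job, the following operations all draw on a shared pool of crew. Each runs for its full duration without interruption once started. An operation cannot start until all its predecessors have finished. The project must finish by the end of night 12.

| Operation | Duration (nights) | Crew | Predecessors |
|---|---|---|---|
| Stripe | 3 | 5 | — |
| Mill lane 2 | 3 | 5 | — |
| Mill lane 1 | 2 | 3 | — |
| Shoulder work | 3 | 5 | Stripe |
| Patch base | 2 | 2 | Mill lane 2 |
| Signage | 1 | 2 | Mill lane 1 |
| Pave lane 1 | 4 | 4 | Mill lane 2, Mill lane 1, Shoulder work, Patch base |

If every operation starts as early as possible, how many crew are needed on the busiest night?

13

Early-start schedule: Stripe@1, Mill lane 2@1, Mill lane 1@1, Shoulder work@4, Patch base@4, Signage@3, Pave lane 1@7.
Load per night: night 1: 13, night 2: 13, night 3: 12, night 4: 7, night 5: 7, night 6: 5, night 7: 4, night 8: 4, night 9: 4, night 10: 4, night 11: 0, night 12: 0.
Peak is 13.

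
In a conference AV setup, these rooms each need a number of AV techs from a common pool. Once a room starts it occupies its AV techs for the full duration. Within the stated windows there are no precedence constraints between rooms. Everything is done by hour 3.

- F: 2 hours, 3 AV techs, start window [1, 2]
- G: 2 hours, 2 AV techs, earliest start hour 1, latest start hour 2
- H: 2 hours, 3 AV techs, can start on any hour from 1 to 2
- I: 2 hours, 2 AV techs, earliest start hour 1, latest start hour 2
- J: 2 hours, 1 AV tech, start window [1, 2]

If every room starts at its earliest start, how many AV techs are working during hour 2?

11

At early start, hour 2 has: F, G, H, I, J.
Demand: 3 + 2 + 3 + 2 + 1 = 11.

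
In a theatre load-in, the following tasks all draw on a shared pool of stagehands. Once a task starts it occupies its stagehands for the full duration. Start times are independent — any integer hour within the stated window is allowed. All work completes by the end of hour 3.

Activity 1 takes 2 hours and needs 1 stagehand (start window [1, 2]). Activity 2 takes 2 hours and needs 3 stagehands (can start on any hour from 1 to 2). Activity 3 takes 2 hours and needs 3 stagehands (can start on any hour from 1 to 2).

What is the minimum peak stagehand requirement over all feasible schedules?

7

Schedule Activity 1@1, Activity 2@1, Activity 3@1: h1:7  h2:7  h3:0 — peak 7.
No arrangement of the 8 feasible schedules does better.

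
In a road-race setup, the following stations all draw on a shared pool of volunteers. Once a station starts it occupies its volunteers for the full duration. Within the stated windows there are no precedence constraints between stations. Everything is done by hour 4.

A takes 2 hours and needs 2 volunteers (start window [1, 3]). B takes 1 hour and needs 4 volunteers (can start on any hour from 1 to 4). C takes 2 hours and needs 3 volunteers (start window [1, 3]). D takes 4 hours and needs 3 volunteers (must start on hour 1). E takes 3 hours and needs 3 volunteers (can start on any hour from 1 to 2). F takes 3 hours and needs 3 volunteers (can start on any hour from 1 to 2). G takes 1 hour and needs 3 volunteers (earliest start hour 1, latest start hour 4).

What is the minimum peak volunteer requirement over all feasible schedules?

12

Early-start (A@1, B@1, C@1, D@1, E@1, F@1, G@1) gives peak 21: h1:21  h2:14  h3:9  h4:3.
Shift C→3, F→2, G→4.
Schedule A@1, B@1, C@3, D@1, E@1, F@2, G@4: h1:12  h2:11  h3:12  h4:12 — peak 12.
Total volunteer-hours = 47 over 4 hours ⇒ peak ≥ ⌈47/4⌉ = 12, so 12 is optimal.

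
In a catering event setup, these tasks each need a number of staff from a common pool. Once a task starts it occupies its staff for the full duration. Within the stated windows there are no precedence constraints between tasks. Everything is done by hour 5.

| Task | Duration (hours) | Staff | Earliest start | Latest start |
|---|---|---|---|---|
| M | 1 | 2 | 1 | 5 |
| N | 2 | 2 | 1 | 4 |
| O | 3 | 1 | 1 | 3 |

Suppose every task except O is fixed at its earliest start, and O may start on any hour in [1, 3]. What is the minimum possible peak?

4

O@1: h1:5  h2:3  h3:1  h4:0  h5:0 → peak 5
O@2: h1:4  h2:3  h3:1  h4:1  h5:0 → peak 4
O@3: h1:4  h2:2  h3:1  h4:1  h5:1 → peak 4
Best is O@2, peak 4.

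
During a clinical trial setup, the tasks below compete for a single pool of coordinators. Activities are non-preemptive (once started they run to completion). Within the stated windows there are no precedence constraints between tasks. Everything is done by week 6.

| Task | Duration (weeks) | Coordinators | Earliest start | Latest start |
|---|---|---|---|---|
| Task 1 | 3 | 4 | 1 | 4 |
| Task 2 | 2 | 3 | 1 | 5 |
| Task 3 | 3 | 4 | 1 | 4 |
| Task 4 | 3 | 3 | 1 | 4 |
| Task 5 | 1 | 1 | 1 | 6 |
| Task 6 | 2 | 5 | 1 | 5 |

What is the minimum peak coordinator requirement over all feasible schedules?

Early-start (Task 1@1, Task 2@1, Task 3@1, Task 4@1, Task 5@1, Task 6@1) gives peak 20: w1:20  w2:19  w3:11  w4:0  w5:0  w6:0.
Shift Task 3→4, Task 5→3, Task 6→4.
Schedule Task 1@1, Task 2@1, Task 3@4, Task 4@1, Task 5@3, Task 6@4: w1:10  w2:10  w3:8  w4:9  w5:9  w6:4 — peak 10.

10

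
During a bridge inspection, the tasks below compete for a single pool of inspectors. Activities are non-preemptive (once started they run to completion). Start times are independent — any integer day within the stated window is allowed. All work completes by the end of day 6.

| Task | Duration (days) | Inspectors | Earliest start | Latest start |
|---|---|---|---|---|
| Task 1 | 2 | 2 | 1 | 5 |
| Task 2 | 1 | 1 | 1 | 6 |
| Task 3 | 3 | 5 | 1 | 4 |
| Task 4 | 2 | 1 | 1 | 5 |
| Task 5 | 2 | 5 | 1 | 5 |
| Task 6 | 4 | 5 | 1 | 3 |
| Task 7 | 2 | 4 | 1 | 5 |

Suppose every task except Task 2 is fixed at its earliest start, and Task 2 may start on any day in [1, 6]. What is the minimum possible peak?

22

Task 2@1: d1:23  d2:22  d3:10  d4:5  d5:0  d6:0 → peak 23
Task 2@2: d1:22  d2:23  d3:10  d4:5  d5:0  d6:0 → peak 23
Task 2@3: d1:22  d2:22  d3:11  d4:5  d5:0  d6:0 → peak 22
Task 2@4: d1:22  d2:22  d3:10  d4:6  d5:0  d6:0 → peak 22
Task 2@5: d1:22  d2:22  d3:10  d4:5  d5:1  d6:0 → peak 22
Task 2@6: d1:22  d2:22  d3:10  d4:5  d5:0  d6:1 → peak 22
Best is Task 2@3, peak 22.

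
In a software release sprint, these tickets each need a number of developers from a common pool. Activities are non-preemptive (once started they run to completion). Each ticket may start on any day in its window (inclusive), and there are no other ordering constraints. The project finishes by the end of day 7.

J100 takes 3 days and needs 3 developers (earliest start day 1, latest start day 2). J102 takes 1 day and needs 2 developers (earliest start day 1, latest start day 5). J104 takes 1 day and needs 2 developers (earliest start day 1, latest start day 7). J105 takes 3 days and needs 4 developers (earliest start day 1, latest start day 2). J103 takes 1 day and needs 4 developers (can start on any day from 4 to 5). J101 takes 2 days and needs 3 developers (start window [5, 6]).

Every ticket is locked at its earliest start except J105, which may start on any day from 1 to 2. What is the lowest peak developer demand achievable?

J105@1: d1:11  d2:7  d3:7  d4:4  d5:3  d6:3  d7:0 → peak 11
J105@2: d1:7  d2:7  d3:7  d4:8  d5:3  d6:3  d7:0 → peak 8
Best is J105@2, peak 8.

8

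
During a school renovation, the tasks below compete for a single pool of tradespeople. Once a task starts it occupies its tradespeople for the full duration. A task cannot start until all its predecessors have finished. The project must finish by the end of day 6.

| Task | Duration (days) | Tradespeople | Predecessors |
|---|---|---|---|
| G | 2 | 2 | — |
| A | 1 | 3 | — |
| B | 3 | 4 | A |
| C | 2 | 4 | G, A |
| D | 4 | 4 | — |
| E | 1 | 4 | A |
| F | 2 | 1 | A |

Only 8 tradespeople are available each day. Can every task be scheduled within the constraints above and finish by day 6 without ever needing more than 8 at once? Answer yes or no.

no

Total tradesperson-days = 49; over 6 days the average is 49/6 > 8, so some day must exceed 8.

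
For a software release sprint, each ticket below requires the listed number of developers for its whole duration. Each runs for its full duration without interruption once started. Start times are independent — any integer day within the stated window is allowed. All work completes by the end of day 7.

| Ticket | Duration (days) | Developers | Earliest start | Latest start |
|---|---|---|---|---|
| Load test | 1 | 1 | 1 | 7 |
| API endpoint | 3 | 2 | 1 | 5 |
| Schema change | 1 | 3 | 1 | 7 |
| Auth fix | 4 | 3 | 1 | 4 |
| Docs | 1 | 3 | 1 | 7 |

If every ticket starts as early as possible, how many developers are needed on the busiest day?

12

Early-start schedule: Load test@1, API endpoint@1, Schema change@1, Auth fix@1, Docs@1.
Load per day: day 1: 12, day 2: 5, day 3: 5, day 4: 3, day 5: 0, day 6: 0, day 7: 0.
Peak is 12.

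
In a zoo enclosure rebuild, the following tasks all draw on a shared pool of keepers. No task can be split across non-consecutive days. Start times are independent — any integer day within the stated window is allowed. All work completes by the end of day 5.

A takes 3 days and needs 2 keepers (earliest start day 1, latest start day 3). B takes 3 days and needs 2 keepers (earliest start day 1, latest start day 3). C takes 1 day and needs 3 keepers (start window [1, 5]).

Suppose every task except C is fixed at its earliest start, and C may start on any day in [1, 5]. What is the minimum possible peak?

4

C@1: d1:7  d2:4  d3:4  d4:0  d5:0 → peak 7
C@2: d1:4  d2:7  d3:4  d4:0  d5:0 → peak 7
C@3: d1:4  d2:4  d3:7  d4:0  d5:0 → peak 7
C@4: d1:4  d2:4  d3:4  d4:3  d5:0 → peak 4
C@5: d1:4  d2:4  d3:4  d4:0  d5:3 → peak 4
Best is C@4, peak 4.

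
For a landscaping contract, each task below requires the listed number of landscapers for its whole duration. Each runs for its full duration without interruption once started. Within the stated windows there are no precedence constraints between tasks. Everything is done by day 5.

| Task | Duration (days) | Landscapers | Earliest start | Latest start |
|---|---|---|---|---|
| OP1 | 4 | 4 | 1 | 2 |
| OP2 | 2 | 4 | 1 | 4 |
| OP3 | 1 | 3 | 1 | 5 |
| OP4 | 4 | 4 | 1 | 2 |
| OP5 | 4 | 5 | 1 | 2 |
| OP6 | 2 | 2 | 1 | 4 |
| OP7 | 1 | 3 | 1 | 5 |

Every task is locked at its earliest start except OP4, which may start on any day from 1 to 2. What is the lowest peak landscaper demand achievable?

21

OP4@1: d1:25  d2:19  d3:13  d4:13  d5:0 → peak 25
OP4@2: d1:21  d2:19  d3:13  d4:13  d5:4 → peak 21
Best is OP4@2, peak 21.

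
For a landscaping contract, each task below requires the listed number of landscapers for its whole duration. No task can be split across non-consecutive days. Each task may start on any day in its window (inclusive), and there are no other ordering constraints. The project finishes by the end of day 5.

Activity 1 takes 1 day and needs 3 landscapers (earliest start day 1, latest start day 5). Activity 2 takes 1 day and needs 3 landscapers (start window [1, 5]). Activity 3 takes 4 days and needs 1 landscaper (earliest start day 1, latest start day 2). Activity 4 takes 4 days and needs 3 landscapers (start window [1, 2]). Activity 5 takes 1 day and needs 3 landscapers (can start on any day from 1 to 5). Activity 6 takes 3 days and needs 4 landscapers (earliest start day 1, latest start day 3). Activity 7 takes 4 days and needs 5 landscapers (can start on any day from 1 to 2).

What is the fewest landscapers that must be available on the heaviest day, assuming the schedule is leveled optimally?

13

Early-start (Activity 1@1, Activity 2@1, Activity 3@1, Activity 4@1, Activity 5@1, Activity 6@1, Activity 7@1) gives peak 22: d1:22  d2:13  d3:13  d4:9  d5:0.
Shift Activity 6→2, Activity 7→2.
Schedule Activity 1@1, Activity 2@1, Activity 3@1, Activity 4@1, Activity 5@1, Activity 6@2, Activity 7@2: d1:13  d2:13  d3:13  d4:13  d5:5 — peak 13.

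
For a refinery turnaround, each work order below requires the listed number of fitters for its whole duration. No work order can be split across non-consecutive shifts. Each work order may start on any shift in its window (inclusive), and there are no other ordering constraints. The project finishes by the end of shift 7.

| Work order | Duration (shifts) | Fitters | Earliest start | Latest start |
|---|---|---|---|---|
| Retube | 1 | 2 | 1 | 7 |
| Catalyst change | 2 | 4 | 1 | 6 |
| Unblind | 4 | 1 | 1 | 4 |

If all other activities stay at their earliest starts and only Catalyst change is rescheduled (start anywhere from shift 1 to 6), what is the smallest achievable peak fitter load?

4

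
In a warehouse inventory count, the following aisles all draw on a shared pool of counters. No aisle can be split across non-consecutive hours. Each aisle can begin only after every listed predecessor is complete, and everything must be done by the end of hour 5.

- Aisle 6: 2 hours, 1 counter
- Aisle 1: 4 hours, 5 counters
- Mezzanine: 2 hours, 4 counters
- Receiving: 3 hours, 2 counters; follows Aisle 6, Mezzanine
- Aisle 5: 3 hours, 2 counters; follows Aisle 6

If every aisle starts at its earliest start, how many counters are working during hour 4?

At early start, hour 4 has: Aisle 1, Receiving, Aisle 5.
Demand: 5 + 2 + 2 = 9.

9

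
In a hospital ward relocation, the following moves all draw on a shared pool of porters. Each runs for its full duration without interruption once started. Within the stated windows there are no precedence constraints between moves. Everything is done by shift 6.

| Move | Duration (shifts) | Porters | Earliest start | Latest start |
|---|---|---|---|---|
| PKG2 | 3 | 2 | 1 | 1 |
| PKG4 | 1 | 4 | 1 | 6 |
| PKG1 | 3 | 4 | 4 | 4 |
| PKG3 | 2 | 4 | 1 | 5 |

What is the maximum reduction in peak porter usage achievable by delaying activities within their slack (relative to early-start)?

4

Early-start peak: s1:10  s2:6  s3:2  s4:4  s5:4  s6:4 ⇒ 10.
Leveled (PKG2@1, PKG4@1, PKG1@4, PKG3@2): s1:6  s2:6  s3:6  s4:4  s5:4  s6:4 ⇒ 6.
Reduction 10 − 6 = 4.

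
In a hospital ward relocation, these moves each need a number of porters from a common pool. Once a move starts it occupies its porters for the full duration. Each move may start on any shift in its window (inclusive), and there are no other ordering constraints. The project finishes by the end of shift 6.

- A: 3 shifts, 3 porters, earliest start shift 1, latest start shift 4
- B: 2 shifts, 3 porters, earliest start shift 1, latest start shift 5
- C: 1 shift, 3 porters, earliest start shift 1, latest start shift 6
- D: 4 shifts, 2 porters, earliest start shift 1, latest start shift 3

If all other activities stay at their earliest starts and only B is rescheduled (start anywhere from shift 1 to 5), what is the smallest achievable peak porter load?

B@1: s1:11  s2:8  s3:5  s4:2  s5:0  s6:0 → peak 11
B@2: s1:8  s2:8  s3:8  s4:2  s5:0  s6:0 → peak 8
B@3: s1:8  s2:5  s3:8  s4:5  s5:0  s6:0 → peak 8
B@4: s1:8  s2:5  s3:5  s4:5  s5:3  s6:0 → peak 8
B@5: s1:8  s2:5  s3:5  s4:2  s5:3  s6:3 → peak 8
Best is B@2, peak 8.

8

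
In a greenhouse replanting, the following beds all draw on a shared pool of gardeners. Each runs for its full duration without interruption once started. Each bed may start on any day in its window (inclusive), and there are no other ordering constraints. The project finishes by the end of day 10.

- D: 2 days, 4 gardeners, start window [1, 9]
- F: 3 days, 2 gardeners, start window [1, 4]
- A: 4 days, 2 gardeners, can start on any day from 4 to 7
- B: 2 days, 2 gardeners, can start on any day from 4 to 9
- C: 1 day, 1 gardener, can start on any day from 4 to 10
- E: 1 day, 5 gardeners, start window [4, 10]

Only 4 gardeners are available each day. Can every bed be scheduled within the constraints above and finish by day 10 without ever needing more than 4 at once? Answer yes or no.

no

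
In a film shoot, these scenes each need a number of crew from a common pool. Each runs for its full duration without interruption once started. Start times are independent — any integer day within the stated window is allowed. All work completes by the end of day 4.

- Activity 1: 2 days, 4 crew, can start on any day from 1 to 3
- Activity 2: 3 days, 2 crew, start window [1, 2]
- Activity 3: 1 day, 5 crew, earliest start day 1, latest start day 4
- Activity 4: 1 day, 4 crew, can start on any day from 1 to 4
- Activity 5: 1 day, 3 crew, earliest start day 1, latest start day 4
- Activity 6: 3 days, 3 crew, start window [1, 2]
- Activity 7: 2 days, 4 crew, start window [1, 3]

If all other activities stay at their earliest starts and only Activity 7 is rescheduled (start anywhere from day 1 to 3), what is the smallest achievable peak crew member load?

21

Activity 7@1: d1:25  d2:13  d3:5  d4:0 → peak 25
Activity 7@2: d1:21  d2:13  d3:9  d4:0 → peak 21
Activity 7@3: d1:21  d2:9  d3:9  d4:4 → peak 21
Best is Activity 7@2, peak 21.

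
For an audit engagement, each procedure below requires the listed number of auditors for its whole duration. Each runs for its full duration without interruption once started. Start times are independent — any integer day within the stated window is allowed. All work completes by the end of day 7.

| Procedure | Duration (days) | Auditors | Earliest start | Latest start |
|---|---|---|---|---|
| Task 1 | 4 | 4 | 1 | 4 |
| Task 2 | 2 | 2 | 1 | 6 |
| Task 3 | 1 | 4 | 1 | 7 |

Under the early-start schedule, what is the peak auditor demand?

Early-start schedule: Task 1@1, Task 2@1, Task 3@1.
Load per day: day 1: 10, day 2: 6, day 3: 4, day 4: 4, day 5: 0, day 6: 0, day 7: 0.
Peak is 10.

10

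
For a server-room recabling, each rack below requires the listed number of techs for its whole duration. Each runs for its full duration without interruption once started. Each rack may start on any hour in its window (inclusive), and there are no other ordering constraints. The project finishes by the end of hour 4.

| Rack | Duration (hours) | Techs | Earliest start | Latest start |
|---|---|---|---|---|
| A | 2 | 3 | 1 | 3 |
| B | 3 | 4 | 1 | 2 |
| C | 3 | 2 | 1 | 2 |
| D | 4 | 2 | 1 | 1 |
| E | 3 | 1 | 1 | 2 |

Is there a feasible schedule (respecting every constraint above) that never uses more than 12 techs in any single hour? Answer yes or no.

yes

Schedule A@1, B@1, C@1, D@1, E@1: h1:12  h2:12  h3:9  h4:2 — peak 12 ≤ 12.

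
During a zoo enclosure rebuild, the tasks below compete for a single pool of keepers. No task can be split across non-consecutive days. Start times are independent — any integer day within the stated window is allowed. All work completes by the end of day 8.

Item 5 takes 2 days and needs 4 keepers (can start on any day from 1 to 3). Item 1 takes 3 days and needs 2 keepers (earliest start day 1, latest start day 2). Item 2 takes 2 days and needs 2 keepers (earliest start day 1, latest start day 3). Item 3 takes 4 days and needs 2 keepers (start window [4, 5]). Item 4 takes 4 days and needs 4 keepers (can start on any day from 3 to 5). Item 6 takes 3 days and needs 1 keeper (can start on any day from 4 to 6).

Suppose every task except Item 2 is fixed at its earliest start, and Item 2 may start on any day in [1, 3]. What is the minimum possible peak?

8

Item 2@1: d1:8  d2:8  d3:6  d4:7  d5:7  d6:7  d7:2  d8:0 → peak 8
Item 2@2: d1:6  d2:8  d3:8  d4:7  d5:7  d6:7  d7:2  d8:0 → peak 8
Item 2@3: d1:6  d2:6  d3:8  d4:9  d5:7  d6:7  d7:2  d8:0 → peak 9
Best is Item 2@1, peak 8.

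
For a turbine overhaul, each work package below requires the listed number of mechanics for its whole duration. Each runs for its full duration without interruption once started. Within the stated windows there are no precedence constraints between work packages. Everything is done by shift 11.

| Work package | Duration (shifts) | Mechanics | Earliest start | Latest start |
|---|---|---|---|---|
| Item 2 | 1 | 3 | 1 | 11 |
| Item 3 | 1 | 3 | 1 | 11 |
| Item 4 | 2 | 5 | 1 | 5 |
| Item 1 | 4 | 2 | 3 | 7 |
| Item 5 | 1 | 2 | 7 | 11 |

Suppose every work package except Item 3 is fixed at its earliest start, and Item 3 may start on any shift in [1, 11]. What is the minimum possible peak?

8

Item 3@1: s1:11  s2:5  s3:2  s4:2  s5:2  s6:2  s7:2  s8:0  s9:0  s10:0  s11:0 → peak 11
Item 3@2: s1:8  s2:8  s3:2  s4:2  s5:2  s6:2  s7:2  s8:0  s9:0  s10:0  s11:0 → peak 8
Item 3@3: s1:8  s2:5  s3:5  s4:2  s5:2  s6:2  s7:2  s8:0  s9:0  s10:0  s11:0 → peak 8
Item 3@4: s1:8  s2:5  s3:2  s4:5  s5:2  s6:2  s7:2  s8:0  s9:0  s10:0  s11:0 → peak 8
Item 3@5: s1:8  s2:5  s3:2  s4:2  s5:5  s6:2  s7:2  s8:0  s9:0  s10:0  s11:0 → peak 8
Item 3@6: s1:8  s2:5  s3:2  s4:2  s5:2  s6:5  s7:2  s8:0  s9:0  s10:0  s11:0 → peak 8
Item 3@7: s1:8  s2:5  s3:2  s4:2  s5:2  s6:2  s7:5  s8:0  s9:0  s10:0  s11:0 → peak 8
Item 3@8: s1:8  s2:5  s3:2  s4:2  s5:2  s6:2  s7:2  s8:3  s9:0  s10:0  s11:0 → peak 8
Item 3@9: s1:8  s2:5  s3:2  s4:2  s5:2  s6:2  s7:2  s8:0  s9:3  s10:0  s11:0 → peak 8
Item 3@10: s1:8  s2:5  s3:2  s4:2  s5:2  s6:2  s7:2  s8:0  s9:0  s10:3  s11:0 → peak 8
Item 3@11: s1:8  s2:5  s3:2  s4:2  s5:2  s6:2  s7:2  s8:0  s9:0  s10:0  s11:3 → peak 8
Best is Item 3@2, peak 8.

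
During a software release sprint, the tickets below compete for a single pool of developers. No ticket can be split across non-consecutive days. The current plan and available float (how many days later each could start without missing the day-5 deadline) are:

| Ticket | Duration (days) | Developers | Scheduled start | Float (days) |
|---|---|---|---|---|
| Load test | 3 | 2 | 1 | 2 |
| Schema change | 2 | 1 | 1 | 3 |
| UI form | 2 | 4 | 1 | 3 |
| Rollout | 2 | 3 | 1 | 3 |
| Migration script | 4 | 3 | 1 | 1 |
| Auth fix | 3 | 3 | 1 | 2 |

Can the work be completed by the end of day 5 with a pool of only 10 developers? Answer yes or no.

Schedule Load test@1, Schema change@1, UI form@1, Rollout@4, Migration script@1, Auth fix@3: d1:10  d2:10  d3:8  d4:9  d5:6 — peak 10 ≤ 10.

yes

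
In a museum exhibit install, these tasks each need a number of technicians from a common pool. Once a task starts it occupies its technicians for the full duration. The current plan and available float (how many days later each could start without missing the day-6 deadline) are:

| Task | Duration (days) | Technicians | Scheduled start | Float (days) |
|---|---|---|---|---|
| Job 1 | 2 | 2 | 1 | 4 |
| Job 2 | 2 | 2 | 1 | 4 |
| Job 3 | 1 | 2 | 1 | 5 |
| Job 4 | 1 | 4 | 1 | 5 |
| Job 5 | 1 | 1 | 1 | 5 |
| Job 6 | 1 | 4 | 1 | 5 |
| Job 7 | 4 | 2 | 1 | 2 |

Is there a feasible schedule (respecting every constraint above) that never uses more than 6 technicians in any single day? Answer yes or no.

Schedule Job 1@1, Job 2@1, Job 3@1, Job 4@3, Job 5@2, Job 6@4, Job 7@3: d1:6  d2:5  d3:6  d4:6  d5:2  d6:2 — peak 6 ≤ 6.

yes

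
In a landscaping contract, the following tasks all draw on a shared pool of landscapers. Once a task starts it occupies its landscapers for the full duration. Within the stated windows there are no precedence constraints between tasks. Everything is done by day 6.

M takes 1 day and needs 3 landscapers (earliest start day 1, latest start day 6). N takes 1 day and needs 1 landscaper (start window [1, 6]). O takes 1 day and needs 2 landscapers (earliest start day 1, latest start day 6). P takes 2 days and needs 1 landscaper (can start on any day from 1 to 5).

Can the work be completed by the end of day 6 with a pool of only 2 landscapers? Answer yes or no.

no

The minimum achievable peak is 3; 2 < 3, so no feasible schedule stays within the cap.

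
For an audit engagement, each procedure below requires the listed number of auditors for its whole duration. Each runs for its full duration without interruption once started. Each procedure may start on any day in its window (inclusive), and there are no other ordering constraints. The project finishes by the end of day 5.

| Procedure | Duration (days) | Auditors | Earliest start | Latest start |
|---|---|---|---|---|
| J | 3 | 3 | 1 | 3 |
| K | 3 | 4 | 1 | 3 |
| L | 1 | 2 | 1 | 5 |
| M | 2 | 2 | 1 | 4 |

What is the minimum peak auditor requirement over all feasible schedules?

Early-start (J@1, K@1, L@1, M@1) gives peak 11: d1:11  d2:9  d3:7  d4:0  d5:0.
Shift L→4, M→4.
Schedule J@1, K@1, L@4, M@4: d1:7  d2:7  d3:7  d4:4  d5:2 — peak 7.

7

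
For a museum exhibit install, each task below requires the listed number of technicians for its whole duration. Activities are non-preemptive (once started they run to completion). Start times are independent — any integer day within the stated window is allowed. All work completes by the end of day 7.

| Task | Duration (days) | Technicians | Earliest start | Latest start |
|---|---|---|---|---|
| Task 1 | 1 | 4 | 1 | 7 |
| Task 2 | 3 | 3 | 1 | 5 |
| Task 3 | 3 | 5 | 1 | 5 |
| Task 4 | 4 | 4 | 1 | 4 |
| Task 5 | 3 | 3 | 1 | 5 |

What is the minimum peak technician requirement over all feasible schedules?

8

Early-start (Task 1@1, Task 2@1, Task 3@1, Task 4@1, Task 5@1) gives peak 19: d1:19  d2:15  d3:15  d4:4  d5:0  d6:0  d7:0.
Shift Task 2→2, Task 3→5, Task 5→5.
Schedule Task 1@1, Task 2@2, Task 3@5, Task 4@1, Task 5@5: d1:8  d2:7  d3:7  d4:7  d5:8  d6:8  d7:8 — peak 8.
Total technician-days = 53 over 7 days ⇒ peak ≥ ⌈53/7⌉ = 8, so 8 is optimal.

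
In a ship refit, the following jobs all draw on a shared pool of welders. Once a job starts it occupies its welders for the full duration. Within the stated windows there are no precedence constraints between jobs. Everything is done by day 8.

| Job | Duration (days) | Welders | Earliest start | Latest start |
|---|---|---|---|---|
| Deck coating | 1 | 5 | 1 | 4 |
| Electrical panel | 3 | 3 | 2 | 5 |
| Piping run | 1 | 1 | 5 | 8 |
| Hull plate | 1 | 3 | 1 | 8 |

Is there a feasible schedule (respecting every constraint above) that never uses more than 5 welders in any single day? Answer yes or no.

yes

Schedule Deck coating@1, Electrical panel@2, Piping run@5, Hull plate@5: d1:5  d2:3  d3:3  d4:3  d5:4  d6:0  d7:0  d8:0 — peak 5 ≤ 5.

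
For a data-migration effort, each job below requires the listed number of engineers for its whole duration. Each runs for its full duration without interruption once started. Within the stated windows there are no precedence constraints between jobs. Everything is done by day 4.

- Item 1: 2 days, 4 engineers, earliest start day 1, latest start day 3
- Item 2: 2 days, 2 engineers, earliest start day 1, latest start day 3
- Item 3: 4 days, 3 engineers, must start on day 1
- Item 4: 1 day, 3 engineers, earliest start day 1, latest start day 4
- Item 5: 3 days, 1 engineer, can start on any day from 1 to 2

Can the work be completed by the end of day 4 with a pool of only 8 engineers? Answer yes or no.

Schedule Item 1@1, Item 2@3, Item 3@1, Item 4@4, Item 5@1: d1:8  d2:8  d3:6  d4:8 — peak 8 ≤ 8.

yes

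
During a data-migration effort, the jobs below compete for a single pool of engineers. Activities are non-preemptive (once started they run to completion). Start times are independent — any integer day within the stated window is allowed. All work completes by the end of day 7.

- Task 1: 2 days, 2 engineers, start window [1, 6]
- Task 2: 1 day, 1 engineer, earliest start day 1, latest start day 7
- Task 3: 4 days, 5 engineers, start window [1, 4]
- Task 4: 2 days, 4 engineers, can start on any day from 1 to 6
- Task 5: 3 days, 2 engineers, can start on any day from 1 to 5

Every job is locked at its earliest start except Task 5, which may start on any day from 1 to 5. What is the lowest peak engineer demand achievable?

12

Task 5@1: d1:14  d2:13  d3:7  d4:5  d5:0  d6:0  d7:0 → peak 14
Task 5@2: d1:12  d2:13  d3:7  d4:7  d5:0  d6:0  d7:0 → peak 13
Task 5@3: d1:12  d2:11  d3:7  d4:7  d5:2  d6:0  d7:0 → peak 12
Task 5@4: d1:12  d2:11  d3:5  d4:7  d5:2  d6:2  d7:0 → peak 12
Task 5@5: d1:12  d2:11  d3:5  d4:5  d5:2  d6:2  d7:2 → peak 12
Best is Task 5@3, peak 12.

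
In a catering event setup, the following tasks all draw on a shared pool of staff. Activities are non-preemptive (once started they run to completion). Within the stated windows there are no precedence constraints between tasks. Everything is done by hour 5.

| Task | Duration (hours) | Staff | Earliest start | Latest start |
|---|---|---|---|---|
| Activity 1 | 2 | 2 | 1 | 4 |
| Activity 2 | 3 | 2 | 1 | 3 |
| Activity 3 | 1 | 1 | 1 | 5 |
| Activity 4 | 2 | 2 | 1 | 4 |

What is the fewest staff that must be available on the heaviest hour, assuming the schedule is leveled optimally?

Early-start (Activity 1@1, Activity 2@1, Activity 3@1, Activity 4@1) gives peak 7: h1:7  h2:6  h3:2  h4:0  h5:0.
Shift Activity 3→3, Activity 4→4.
Schedule Activity 1@1, Activity 2@1, Activity 3@3, Activity 4@4: h1:4  h2:4  h3:3  h4:2  h5:2 — peak 4.

4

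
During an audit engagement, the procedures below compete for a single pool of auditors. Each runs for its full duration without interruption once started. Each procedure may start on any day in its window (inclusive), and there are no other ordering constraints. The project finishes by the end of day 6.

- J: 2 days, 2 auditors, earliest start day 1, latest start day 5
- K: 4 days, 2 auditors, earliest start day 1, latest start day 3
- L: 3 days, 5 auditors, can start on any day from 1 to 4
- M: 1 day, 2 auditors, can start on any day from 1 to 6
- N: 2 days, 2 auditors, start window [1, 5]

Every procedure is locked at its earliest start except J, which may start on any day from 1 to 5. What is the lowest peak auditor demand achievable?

J@1: d1:13  d2:11  d3:7  d4:2  d5:0  d6:0 → peak 13
J@2: d1:11  d2:11  d3:9  d4:2  d5:0  d6:0 → peak 11
J@3: d1:11  d2:9  d3:9  d4:4  d5:0  d6:0 → peak 11
J@4: d1:11  d2:9  d3:7  d4:4  d5:2  d6:0 → peak 11
J@5: d1:11  d2:9  d3:7  d4:2  d5:2  d6:2 → peak 11
Best is J@2, peak 11.

11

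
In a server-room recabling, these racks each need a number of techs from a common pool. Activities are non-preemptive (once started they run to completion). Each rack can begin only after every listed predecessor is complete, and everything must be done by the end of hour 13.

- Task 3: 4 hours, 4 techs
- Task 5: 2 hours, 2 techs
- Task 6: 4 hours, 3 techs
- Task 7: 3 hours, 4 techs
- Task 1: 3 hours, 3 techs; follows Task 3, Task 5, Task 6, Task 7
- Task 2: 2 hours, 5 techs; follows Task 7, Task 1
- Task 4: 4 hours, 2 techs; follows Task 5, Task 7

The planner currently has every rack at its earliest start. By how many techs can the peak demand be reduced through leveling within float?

6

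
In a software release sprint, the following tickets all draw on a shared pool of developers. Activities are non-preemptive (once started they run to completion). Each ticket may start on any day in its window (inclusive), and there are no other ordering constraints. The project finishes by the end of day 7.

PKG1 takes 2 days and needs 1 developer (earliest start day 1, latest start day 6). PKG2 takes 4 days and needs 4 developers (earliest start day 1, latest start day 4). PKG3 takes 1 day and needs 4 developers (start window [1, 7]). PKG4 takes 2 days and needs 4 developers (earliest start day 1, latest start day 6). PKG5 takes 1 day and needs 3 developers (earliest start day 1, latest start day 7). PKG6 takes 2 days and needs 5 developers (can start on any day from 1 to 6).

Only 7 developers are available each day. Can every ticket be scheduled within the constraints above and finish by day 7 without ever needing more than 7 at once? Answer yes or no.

The minimum achievable peak is 8; 7 < 8, so no feasible schedule stays within the cap.

no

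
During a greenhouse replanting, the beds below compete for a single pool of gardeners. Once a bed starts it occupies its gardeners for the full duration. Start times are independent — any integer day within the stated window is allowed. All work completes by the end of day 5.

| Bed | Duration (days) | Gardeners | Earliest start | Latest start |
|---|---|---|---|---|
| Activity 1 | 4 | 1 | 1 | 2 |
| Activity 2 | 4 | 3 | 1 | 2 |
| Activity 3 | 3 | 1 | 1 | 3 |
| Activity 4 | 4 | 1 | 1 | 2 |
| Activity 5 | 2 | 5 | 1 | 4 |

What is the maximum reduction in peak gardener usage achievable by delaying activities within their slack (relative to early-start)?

1

Early-start peak: d1:11  d2:11  d3:6  d4:5  d5:0 ⇒ 11.
Leveled (Activity 1@1, Activity 2@1, Activity 3@1, Activity 4@1, Activity 5@4): d1:6  d2:6  d3:6  d4:10  d5:5 ⇒ 10.
Reduction 11 − 10 = 1.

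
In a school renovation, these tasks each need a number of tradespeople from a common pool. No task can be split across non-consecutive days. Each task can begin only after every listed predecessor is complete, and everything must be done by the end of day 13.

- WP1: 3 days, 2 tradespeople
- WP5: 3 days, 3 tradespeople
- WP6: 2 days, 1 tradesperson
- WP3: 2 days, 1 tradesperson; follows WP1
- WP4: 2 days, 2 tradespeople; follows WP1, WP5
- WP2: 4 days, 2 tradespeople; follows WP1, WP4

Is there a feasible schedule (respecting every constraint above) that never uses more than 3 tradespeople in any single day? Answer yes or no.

Schedule WP1@1, WP5@4, WP6@1, WP3@7, WP4@7, WP2@9: d1:3  d2:3  d3:2  d4:3  d5:3  d6:3  d7:3  d8:3  d9:2  d10:2  d11:2  d12:2  d13:0 — peak 3 ≤ 3.

yes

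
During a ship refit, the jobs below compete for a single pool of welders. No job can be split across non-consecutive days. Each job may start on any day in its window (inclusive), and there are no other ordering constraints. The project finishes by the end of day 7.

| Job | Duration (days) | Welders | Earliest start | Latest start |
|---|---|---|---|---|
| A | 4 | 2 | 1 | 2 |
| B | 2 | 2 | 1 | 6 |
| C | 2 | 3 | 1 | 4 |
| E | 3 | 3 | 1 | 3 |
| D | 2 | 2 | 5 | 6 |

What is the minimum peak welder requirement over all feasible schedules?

5

Early-start (A@1, B@1, C@1, E@1, D@5) gives peak 10: d1:10  d2:10  d3:5  d4:2  d5:2  d6:2  d7:0.
Shift B→5, E→3, D→6.
Schedule A@1, B@5, C@1, E@3, D@6: d1:5  d2:5  d3:5  d4:5  d5:5  d6:4  d7:2 — peak 5.
Total welder-days = 31 over 7 days ⇒ peak ≥ ⌈31/7⌉ = 5, so 5 is optimal.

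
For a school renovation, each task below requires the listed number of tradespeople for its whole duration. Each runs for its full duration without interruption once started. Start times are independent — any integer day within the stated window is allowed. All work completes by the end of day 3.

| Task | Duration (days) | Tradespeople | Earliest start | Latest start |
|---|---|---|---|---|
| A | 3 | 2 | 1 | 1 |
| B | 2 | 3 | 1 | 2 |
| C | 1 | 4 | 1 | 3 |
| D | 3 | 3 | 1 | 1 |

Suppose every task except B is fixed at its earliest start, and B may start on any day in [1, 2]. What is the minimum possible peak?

9

B@1: d1:12  d2:8  d3:5 → peak 12
B@2: d1:9  d2:8  d3:8 → peak 9
Best is B@2, peak 9.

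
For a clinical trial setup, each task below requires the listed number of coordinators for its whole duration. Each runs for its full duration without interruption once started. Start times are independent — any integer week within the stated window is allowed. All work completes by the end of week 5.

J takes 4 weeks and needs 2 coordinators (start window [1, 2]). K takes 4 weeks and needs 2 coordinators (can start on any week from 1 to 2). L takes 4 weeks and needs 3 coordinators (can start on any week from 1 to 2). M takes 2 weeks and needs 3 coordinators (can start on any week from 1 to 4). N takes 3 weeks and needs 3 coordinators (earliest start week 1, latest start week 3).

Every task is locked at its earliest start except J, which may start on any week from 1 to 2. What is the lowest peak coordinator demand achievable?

13

J@1: w1:13  w2:13  w3:10  w4:7  w5:0 → peak 13
J@2: w1:11  w2:13  w3:10  w4:7  w5:2 → peak 13
Best is J@1, peak 13.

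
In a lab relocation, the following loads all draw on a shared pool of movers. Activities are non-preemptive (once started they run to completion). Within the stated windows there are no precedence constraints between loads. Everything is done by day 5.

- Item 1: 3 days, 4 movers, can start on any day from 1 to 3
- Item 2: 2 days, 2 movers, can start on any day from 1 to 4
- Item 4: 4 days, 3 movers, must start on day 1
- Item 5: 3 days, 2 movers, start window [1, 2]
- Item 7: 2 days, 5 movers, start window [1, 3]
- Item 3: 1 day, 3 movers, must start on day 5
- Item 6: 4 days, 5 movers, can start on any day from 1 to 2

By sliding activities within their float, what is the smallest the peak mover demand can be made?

15

Early-start (Item 1@1, Item 2@1, Item 4@1, Item 5@1, Item 7@1, Item 3@5, Item 6@1) gives peak 21: d1:21  d2:21  d3:14  d4:8  d5:3.
Shift Item 1→3, Item 2→4.
Schedule Item 1@3, Item 2@4, Item 4@1, Item 5@1, Item 7@1, Item 3@5, Item 6@1: d1:15  d2:15  d3:14  d4:14  d5:9 — peak 15.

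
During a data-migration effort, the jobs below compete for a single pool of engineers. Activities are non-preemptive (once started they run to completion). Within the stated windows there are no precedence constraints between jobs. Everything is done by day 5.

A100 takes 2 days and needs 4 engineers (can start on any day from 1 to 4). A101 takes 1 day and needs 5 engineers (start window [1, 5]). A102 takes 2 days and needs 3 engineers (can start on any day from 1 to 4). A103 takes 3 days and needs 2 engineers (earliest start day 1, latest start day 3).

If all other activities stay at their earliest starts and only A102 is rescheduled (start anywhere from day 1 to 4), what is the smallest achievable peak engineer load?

A102@1: d1:14  d2:9  d3:2  d4:0  d5:0 → peak 14
A102@2: d1:11  d2:9  d3:5  d4:0  d5:0 → peak 11
A102@3: d1:11  d2:6  d3:5  d4:3  d5:0 → peak 11
A102@4: d1:11  d2:6  d3:2  d4:3  d5:3 → peak 11
Best is A102@2, peak 11.

11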